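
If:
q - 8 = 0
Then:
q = 8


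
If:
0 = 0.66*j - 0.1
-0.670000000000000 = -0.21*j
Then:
No Solution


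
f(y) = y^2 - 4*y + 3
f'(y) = 2*y - 4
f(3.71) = 1.92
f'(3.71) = 3.42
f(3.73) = 1.99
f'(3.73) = 3.46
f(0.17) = 2.35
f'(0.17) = -3.66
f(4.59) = 5.71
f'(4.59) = 5.18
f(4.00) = 3.00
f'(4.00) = 4.00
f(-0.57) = 5.60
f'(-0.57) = -5.14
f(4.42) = 4.86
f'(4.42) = 4.84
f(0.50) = 1.25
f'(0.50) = -3.00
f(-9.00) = 120.00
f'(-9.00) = -22.00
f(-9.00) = 120.00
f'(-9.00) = -22.00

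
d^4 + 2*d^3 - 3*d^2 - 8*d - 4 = (d - 2)*(d + 1)^2*(d + 2)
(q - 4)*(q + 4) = q^2 - 16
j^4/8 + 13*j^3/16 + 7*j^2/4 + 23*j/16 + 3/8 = (j/4 + 1/4)*(j/2 + 1)*(j + 1/2)*(j + 3)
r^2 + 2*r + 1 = (r + 1)^2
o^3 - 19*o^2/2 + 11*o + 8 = (o - 8)*(o - 2)*(o + 1/2)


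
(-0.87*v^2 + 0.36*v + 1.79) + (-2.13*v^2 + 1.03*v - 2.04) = -3.0*v^2 + 1.39*v - 0.25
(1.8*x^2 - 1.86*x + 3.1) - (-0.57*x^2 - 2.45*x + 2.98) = 2.37*x^2 + 0.59*x + 0.12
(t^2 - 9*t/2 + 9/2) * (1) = t^2 - 9*t/2 + 9/2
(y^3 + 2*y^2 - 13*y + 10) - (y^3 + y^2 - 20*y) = y^2 + 7*y + 10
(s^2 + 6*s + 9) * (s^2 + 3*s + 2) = s^4 + 9*s^3 + 29*s^2 + 39*s + 18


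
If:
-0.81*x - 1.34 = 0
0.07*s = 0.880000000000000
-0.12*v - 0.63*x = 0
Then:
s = 12.57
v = 8.69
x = -1.65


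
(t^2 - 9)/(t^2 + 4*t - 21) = (t + 3)/(t + 7)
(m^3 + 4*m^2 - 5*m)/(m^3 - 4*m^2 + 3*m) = (m + 5)/(m - 3)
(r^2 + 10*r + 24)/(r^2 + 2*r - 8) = (r + 6)/(r - 2)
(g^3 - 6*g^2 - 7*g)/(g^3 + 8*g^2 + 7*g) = (g - 7)/(g + 7)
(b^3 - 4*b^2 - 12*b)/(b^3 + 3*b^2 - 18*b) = (b^2 - 4*b - 12)/(b^2 + 3*b - 18)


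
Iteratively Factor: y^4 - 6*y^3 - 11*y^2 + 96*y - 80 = (y + 4)*(y^3 - 10*y^2 + 29*y - 20) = (y - 4)*(y + 4)*(y^2 - 6*y + 5) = (y - 5)*(y - 4)*(y + 4)*(y - 1)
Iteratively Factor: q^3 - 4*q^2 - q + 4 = (q - 4)*(q^2 - 1) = (q - 4)*(q + 1)*(q - 1)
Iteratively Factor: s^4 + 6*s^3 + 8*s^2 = (s + 2)*(s^3 + 4*s^2) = s*(s + 2)*(s^2 + 4*s) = s*(s + 2)*(s + 4)*(s)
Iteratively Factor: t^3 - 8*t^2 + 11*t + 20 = (t + 1)*(t^2 - 9*t + 20) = (t - 4)*(t + 1)*(t - 5)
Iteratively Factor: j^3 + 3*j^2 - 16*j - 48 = (j - 4)*(j^2 + 7*j + 12) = (j - 4)*(j + 3)*(j + 4)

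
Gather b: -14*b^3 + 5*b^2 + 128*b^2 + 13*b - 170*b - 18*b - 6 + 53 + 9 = -14*b^3 + 133*b^2 - 175*b + 56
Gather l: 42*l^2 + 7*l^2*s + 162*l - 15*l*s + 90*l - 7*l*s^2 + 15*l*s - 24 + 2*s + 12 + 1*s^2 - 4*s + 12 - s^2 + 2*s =l^2*(7*s + 42) + l*(252 - 7*s^2)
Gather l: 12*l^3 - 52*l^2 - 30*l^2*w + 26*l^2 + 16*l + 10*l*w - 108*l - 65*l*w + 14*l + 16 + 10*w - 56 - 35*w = 12*l^3 + l^2*(-30*w - 26) + l*(-55*w - 78) - 25*w - 40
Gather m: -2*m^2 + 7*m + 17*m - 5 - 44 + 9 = -2*m^2 + 24*m - 40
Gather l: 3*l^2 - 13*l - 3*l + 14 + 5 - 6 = 3*l^2 - 16*l + 13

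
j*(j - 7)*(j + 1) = j^3 - 6*j^2 - 7*j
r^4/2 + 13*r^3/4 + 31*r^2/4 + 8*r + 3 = (r/2 + 1)*(r + 1)*(r + 3/2)*(r + 2)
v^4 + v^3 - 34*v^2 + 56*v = v*(v - 4)*(v - 2)*(v + 7)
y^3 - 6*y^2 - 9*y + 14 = (y - 7)*(y - 1)*(y + 2)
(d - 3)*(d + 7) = d^2 + 4*d - 21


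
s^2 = s^2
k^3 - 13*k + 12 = (k - 3)*(k - 1)*(k + 4)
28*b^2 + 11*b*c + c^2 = (4*b + c)*(7*b + c)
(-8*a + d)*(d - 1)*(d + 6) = -8*a*d^2 - 40*a*d + 48*a + d^3 + 5*d^2 - 6*d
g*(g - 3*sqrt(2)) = g^2 - 3*sqrt(2)*g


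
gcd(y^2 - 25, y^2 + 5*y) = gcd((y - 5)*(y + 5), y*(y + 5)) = y + 5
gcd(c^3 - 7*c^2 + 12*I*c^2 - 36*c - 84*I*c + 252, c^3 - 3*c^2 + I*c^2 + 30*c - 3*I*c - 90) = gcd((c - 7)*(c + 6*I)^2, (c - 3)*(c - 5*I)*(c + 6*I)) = c + 6*I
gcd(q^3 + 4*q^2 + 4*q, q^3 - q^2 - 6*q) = q^2 + 2*q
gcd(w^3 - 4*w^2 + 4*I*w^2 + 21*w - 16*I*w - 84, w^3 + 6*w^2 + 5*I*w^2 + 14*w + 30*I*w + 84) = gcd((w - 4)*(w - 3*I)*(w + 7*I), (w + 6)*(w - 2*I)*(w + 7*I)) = w + 7*I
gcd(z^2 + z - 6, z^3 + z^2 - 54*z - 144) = z + 3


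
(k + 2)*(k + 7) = k^2 + 9*k + 14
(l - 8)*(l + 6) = l^2 - 2*l - 48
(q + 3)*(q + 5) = q^2 + 8*q + 15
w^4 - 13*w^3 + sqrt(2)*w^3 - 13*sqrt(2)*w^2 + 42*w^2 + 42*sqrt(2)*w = w*(w - 7)*(w - 6)*(w + sqrt(2))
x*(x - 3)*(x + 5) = x^3 + 2*x^2 - 15*x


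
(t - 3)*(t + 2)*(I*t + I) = I*t^3 - 7*I*t - 6*I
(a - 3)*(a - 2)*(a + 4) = a^3 - a^2 - 14*a + 24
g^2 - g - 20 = (g - 5)*(g + 4)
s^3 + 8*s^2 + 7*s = s*(s + 1)*(s + 7)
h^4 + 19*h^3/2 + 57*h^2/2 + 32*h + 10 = (h + 1/2)*(h + 2)^2*(h + 5)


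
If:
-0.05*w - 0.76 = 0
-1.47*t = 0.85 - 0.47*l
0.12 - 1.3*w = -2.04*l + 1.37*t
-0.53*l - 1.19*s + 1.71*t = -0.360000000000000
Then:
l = -12.90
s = -0.71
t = -4.70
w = -15.20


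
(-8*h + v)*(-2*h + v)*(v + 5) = 16*h^2*v + 80*h^2 - 10*h*v^2 - 50*h*v + v^3 + 5*v^2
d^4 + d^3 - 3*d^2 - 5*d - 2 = (d - 2)*(d + 1)^3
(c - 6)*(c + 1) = c^2 - 5*c - 6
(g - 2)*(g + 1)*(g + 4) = g^3 + 3*g^2 - 6*g - 8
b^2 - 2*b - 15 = (b - 5)*(b + 3)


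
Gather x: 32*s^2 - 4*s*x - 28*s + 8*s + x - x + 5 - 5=32*s^2 - 4*s*x - 20*s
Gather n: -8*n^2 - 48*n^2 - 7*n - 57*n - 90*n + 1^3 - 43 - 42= -56*n^2 - 154*n - 84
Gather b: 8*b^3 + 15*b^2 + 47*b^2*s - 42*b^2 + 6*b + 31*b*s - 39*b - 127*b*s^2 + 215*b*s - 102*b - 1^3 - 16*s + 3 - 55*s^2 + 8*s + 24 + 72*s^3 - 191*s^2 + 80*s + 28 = 8*b^3 + b^2*(47*s - 27) + b*(-127*s^2 + 246*s - 135) + 72*s^3 - 246*s^2 + 72*s + 54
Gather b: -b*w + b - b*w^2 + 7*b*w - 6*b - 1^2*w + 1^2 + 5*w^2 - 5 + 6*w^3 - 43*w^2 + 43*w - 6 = b*(-w^2 + 6*w - 5) + 6*w^3 - 38*w^2 + 42*w - 10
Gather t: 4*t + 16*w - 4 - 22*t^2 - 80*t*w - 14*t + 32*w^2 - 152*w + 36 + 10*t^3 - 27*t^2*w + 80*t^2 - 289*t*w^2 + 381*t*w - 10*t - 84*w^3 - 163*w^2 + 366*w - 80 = 10*t^3 + t^2*(58 - 27*w) + t*(-289*w^2 + 301*w - 20) - 84*w^3 - 131*w^2 + 230*w - 48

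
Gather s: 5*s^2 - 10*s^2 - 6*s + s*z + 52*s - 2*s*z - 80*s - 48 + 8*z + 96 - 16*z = -5*s^2 + s*(-z - 34) - 8*z + 48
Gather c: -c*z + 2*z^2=-c*z + 2*z^2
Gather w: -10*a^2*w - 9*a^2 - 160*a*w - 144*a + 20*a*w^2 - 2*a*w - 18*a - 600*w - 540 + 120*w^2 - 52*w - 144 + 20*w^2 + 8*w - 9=-9*a^2 - 162*a + w^2*(20*a + 140) + w*(-10*a^2 - 162*a - 644) - 693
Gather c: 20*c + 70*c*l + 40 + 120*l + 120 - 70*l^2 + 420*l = c*(70*l + 20) - 70*l^2 + 540*l + 160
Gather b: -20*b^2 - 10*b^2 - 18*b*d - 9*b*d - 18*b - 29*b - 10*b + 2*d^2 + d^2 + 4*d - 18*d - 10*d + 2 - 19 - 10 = -30*b^2 + b*(-27*d - 57) + 3*d^2 - 24*d - 27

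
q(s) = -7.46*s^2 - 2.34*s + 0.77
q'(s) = -14.92*s - 2.34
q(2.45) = -49.74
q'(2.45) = -38.89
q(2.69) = -59.51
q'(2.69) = -42.47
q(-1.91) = -21.98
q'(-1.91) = 26.16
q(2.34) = -45.55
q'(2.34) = -37.25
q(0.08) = 0.54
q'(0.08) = -3.53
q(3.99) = -127.33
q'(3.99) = -61.87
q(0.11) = 0.42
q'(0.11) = -3.98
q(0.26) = -0.34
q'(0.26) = -6.22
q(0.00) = 0.77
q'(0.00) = -2.34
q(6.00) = -281.83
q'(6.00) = -91.86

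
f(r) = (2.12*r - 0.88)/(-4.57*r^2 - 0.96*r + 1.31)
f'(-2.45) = 0.14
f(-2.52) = 0.25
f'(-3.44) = 0.06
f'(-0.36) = 5.38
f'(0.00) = 1.13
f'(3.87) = 0.02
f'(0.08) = 0.93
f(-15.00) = 0.03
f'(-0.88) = 8.62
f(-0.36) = -1.55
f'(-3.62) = 0.05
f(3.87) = -0.10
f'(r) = (2.12*r - 0.88)*(9.14*r + 0.96)/(-4.57*r^2 - 0.96*r + 1.31)^2 + 2.12/(-4.57*r^2 - 0.96*r + 1.31)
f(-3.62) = 0.16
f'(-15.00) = 0.00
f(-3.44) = 0.17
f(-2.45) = 0.26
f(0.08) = -0.59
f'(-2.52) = 0.13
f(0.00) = -0.67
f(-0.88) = 1.98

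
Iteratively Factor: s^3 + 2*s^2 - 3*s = (s)*(s^2 + 2*s - 3) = s*(s - 1)*(s + 3)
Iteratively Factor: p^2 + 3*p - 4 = (p - 1)*(p + 4)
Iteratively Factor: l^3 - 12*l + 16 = (l - 2)*(l^2 + 2*l - 8) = (l - 2)*(l + 4)*(l - 2)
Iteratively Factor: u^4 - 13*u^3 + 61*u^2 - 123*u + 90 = (u - 3)*(u^3 - 10*u^2 + 31*u - 30) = (u - 3)*(u - 2)*(u^2 - 8*u + 15) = (u - 3)^2*(u - 2)*(u - 5)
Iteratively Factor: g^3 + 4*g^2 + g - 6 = (g + 3)*(g^2 + g - 2) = (g - 1)*(g + 3)*(g + 2)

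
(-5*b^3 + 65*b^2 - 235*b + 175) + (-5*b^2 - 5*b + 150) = -5*b^3 + 60*b^2 - 240*b + 325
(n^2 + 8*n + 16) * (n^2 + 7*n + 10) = n^4 + 15*n^3 + 82*n^2 + 192*n + 160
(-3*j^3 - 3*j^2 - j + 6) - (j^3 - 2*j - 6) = -4*j^3 - 3*j^2 + j + 12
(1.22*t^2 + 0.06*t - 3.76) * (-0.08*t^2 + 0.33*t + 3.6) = -0.0976*t^4 + 0.3978*t^3 + 4.7126*t^2 - 1.0248*t - 13.536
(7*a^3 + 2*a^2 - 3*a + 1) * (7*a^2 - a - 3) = 49*a^5 + 7*a^4 - 44*a^3 + 4*a^2 + 8*a - 3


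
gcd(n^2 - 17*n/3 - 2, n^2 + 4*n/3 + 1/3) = n + 1/3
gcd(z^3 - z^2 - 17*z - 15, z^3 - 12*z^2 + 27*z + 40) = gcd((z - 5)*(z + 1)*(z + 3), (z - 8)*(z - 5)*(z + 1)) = z^2 - 4*z - 5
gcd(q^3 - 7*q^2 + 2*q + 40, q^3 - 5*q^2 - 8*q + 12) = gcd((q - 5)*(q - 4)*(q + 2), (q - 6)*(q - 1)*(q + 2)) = q + 2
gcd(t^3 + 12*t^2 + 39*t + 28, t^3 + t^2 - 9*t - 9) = t + 1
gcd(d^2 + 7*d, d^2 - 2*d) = d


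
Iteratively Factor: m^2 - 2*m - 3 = (m - 3)*(m + 1)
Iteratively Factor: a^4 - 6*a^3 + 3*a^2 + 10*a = (a - 2)*(a^3 - 4*a^2 - 5*a) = (a - 2)*(a + 1)*(a^2 - 5*a) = a*(a - 2)*(a + 1)*(a - 5)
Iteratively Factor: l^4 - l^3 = (l)*(l^3 - l^2) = l^2*(l^2 - l) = l^2*(l - 1)*(l)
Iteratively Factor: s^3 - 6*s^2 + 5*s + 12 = (s + 1)*(s^2 - 7*s + 12) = (s - 3)*(s + 1)*(s - 4)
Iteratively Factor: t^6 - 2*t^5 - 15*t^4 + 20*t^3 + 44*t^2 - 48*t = (t - 1)*(t^5 - t^4 - 16*t^3 + 4*t^2 + 48*t) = (t - 4)*(t - 1)*(t^4 + 3*t^3 - 4*t^2 - 12*t) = (t - 4)*(t - 2)*(t - 1)*(t^3 + 5*t^2 + 6*t) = (t - 4)*(t - 2)*(t - 1)*(t + 3)*(t^2 + 2*t) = t*(t - 4)*(t - 2)*(t - 1)*(t + 3)*(t + 2)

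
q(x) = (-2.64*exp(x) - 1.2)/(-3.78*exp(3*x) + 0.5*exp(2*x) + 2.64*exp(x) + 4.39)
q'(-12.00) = 0.00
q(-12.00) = -0.27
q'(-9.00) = 0.00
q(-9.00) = -0.27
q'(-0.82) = -0.19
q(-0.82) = -0.44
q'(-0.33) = -0.58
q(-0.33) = -0.60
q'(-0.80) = -0.19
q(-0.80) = -0.45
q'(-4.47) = -0.00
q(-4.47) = -0.28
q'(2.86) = -0.00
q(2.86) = 0.00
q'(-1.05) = -0.13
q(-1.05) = -0.41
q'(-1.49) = -0.08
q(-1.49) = -0.36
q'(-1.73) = -0.07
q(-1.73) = -0.34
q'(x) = (-2.64*exp(x) - 1.2)*(11.34*exp(3*x) - 1.0*exp(2*x) - 2.64*exp(x))/(-3.78*exp(3*x) + 0.5*exp(2*x) + 2.64*exp(x) + 4.39)^2 - 2.64*exp(x)/(-3.78*exp(3*x) + 0.5*exp(2*x) + 2.64*exp(x) + 4.39) = (-19.9584*exp(3*x) - 12.288*exp(2*x) + 1.2*exp(x) - 8.4216)*exp(x)/(14.2884*exp(6*x) - 3.78*exp(5*x) - 19.7084*exp(4*x) - 30.5484*exp(3*x) + 11.3596*exp(2*x) + 23.1792*exp(x) + 19.2721)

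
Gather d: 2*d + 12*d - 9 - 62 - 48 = 14*d - 119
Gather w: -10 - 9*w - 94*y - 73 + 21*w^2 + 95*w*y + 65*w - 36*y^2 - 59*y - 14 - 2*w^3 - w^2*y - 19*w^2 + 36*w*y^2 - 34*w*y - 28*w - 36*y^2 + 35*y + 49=-2*w^3 + w^2*(2 - y) + w*(36*y^2 + 61*y + 28) - 72*y^2 - 118*y - 48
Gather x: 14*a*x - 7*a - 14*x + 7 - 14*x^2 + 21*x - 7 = -7*a - 14*x^2 + x*(14*a + 7)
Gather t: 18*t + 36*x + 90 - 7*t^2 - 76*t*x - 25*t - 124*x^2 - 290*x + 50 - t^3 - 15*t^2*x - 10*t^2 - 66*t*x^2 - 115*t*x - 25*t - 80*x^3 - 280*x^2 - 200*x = -t^3 + t^2*(-15*x - 17) + t*(-66*x^2 - 191*x - 32) - 80*x^3 - 404*x^2 - 454*x + 140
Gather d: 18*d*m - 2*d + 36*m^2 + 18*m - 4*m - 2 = d*(18*m - 2) + 36*m^2 + 14*m - 2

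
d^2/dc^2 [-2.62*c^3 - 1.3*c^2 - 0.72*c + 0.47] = -15.72*c - 2.6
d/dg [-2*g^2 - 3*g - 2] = -4*g - 3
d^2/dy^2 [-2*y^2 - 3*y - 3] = -4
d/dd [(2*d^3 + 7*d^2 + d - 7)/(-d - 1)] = (-4*d^3 - 13*d^2 - 14*d - 8)/(d^2 + 2*d + 1)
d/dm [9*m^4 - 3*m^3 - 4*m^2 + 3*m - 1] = 36*m^3 - 9*m^2 - 8*m + 3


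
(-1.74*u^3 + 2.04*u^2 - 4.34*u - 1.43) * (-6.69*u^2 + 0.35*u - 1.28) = 11.6406*u^5 - 14.2566*u^4 + 31.9758*u^3 + 5.4365*u^2 + 5.0547*u + 1.8304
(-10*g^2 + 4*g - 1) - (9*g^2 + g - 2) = -19*g^2 + 3*g + 1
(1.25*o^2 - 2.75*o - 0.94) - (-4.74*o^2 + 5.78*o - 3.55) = 5.99*o^2 - 8.53*o + 2.61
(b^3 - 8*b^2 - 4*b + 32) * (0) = 0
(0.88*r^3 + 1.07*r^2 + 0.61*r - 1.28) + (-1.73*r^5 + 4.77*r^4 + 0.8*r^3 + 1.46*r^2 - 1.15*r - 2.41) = -1.73*r^5 + 4.77*r^4 + 1.68*r^3 + 2.53*r^2 - 0.54*r - 3.69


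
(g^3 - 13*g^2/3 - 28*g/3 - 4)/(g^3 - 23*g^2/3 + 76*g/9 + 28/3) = 3*(g + 1)/(3*g - 7)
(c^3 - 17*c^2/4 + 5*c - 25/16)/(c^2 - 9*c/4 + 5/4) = (c^2 - 3*c + 5/4)/(c - 1)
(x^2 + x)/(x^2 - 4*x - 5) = x/(x - 5)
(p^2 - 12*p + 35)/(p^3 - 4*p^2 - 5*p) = (p - 7)/(p*(p + 1))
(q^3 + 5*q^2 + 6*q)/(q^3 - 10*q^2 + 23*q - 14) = q*(q^2 + 5*q + 6)/(q^3 - 10*q^2 + 23*q - 14)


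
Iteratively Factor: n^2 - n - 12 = (n + 3)*(n - 4)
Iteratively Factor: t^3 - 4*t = (t + 2)*(t^2 - 2*t) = t*(t + 2)*(t - 2)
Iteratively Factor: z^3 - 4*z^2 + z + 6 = (z - 3)*(z^2 - z - 2) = (z - 3)*(z + 1)*(z - 2)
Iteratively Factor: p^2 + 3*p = (p)*(p + 3)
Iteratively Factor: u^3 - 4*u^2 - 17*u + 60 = (u + 4)*(u^2 - 8*u + 15) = (u - 3)*(u + 4)*(u - 5)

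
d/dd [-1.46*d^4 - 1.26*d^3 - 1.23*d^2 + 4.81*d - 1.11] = -5.84*d^3 - 3.78*d^2 - 2.46*d + 4.81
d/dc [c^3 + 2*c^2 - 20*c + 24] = 3*c^2 + 4*c - 20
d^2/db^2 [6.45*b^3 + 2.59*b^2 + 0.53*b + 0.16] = 38.7*b + 5.18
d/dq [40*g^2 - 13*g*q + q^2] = -13*g + 2*q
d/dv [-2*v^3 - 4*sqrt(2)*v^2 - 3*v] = -6*v^2 - 8*sqrt(2)*v - 3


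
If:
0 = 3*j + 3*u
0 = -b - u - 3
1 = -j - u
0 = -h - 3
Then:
No Solution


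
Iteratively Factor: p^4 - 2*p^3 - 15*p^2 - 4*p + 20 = (p + 2)*(p^3 - 4*p^2 - 7*p + 10) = (p - 5)*(p + 2)*(p^2 + p - 2) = (p - 5)*(p + 2)^2*(p - 1)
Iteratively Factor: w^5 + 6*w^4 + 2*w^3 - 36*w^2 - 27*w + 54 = (w + 3)*(w^4 + 3*w^3 - 7*w^2 - 15*w + 18) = (w - 1)*(w + 3)*(w^3 + 4*w^2 - 3*w - 18) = (w - 2)*(w - 1)*(w + 3)*(w^2 + 6*w + 9) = (w - 2)*(w - 1)*(w + 3)^2*(w + 3)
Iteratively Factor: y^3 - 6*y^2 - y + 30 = (y - 3)*(y^2 - 3*y - 10) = (y - 3)*(y + 2)*(y - 5)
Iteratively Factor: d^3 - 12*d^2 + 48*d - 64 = (d - 4)*(d^2 - 8*d + 16) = (d - 4)^2*(d - 4)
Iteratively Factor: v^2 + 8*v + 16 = (v + 4)*(v + 4)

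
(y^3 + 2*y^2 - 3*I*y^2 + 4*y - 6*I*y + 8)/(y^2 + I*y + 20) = (y^2 + y*(2 + I) + 2*I)/(y + 5*I)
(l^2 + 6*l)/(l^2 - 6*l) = (l + 6)/(l - 6)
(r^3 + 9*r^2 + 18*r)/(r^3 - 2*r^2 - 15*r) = (r + 6)/(r - 5)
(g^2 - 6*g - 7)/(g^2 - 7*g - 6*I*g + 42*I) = (g + 1)/(g - 6*I)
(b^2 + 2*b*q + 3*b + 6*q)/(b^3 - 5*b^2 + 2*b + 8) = (b^2 + 2*b*q + 3*b + 6*q)/(b^3 - 5*b^2 + 2*b + 8)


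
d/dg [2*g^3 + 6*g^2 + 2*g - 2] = 6*g^2 + 12*g + 2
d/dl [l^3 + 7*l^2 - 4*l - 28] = 3*l^2 + 14*l - 4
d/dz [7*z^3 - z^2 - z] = 21*z^2 - 2*z - 1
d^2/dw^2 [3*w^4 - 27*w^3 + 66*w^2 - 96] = 36*w^2 - 162*w + 132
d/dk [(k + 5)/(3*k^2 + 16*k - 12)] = (3*k^2 + 16*k - 2*(k + 5)*(3*k + 8) - 12)/(3*k^2 + 16*k - 12)^2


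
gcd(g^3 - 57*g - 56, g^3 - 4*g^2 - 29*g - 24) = g^2 - 7*g - 8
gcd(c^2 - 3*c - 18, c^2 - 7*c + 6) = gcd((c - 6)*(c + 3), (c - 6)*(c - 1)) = c - 6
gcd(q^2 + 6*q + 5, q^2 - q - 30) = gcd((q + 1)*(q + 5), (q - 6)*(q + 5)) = q + 5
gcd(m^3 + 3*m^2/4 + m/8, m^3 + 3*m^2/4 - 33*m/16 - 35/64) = m + 1/4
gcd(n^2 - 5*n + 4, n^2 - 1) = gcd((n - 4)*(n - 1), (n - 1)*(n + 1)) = n - 1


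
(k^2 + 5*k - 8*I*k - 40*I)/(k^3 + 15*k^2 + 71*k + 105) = (k - 8*I)/(k^2 + 10*k + 21)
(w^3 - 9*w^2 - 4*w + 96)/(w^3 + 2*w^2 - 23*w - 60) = (w^2 - 12*w + 32)/(w^2 - w - 20)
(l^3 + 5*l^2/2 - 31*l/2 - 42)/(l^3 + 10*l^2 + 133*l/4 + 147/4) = 2*(l - 4)/(2*l + 7)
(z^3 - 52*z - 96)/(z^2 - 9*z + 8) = (z^2 + 8*z + 12)/(z - 1)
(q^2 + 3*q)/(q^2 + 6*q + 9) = q/(q + 3)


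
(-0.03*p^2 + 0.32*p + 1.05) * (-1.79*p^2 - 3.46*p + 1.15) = 0.0537*p^4 - 0.469*p^3 - 3.0212*p^2 - 3.265*p + 1.2075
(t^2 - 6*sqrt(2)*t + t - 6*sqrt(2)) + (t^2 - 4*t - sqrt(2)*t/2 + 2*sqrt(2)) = 2*t^2 - 13*sqrt(2)*t/2 - 3*t - 4*sqrt(2)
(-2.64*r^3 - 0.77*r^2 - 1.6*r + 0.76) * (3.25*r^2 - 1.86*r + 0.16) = -8.58*r^5 + 2.4079*r^4 - 4.1902*r^3 + 5.3228*r^2 - 1.6696*r + 0.1216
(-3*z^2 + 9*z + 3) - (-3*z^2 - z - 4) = 10*z + 7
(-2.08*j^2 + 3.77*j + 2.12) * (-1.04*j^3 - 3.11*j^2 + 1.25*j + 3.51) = 2.1632*j^5 + 2.548*j^4 - 16.5295*j^3 - 9.1815*j^2 + 15.8827*j + 7.4412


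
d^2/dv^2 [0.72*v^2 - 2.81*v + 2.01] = 1.44000000000000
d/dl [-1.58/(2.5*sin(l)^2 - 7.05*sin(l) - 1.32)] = (7.9*sin(l) - 11.139)*cos(l)/(-2.5*sin(l)^2 + 7.05*sin(l) + 1.32)^2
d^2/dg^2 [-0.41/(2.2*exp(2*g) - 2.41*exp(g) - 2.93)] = ((3.608*exp(g) - 0.9881)*(-2.2*exp(2*g) + 2.41*exp(g) + 2.93) + 0.41*(4.4*exp(g) - 2.41)*(8.8*exp(g) - 4.82)*exp(g))*exp(g)/(-2.2*exp(2*g) + 2.41*exp(g) + 2.93)^3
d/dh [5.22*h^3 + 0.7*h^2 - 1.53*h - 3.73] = 15.66*h^2 + 1.4*h - 1.53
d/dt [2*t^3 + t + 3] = 6*t^2 + 1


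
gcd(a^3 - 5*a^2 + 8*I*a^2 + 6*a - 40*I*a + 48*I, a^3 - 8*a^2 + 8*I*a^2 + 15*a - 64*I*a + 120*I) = a^2 + a*(-3 + 8*I) - 24*I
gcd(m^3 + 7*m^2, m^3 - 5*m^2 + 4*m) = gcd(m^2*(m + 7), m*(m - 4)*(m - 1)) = m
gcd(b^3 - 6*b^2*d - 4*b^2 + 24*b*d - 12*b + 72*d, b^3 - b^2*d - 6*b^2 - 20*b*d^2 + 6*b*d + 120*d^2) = b - 6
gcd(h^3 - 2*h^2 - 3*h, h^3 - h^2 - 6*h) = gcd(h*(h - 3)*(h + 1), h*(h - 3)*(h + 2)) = h^2 - 3*h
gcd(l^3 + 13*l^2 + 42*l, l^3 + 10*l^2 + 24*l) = l^2 + 6*l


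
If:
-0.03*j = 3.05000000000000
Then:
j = -101.67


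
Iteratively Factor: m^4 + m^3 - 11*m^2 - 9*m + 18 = (m - 1)*(m^3 + 2*m^2 - 9*m - 18) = (m - 1)*(m + 3)*(m^2 - m - 6) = (m - 1)*(m + 2)*(m + 3)*(m - 3)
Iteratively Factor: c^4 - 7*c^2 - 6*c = (c + 2)*(c^3 - 2*c^2 - 3*c) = c*(c + 2)*(c^2 - 2*c - 3) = c*(c - 3)*(c + 2)*(c + 1)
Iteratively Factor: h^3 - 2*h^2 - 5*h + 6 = (h + 2)*(h^2 - 4*h + 3) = (h - 3)*(h + 2)*(h - 1)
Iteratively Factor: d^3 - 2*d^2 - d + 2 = (d - 1)*(d^2 - d - 2) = (d - 2)*(d - 1)*(d + 1)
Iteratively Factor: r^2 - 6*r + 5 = (r - 1)*(r - 5)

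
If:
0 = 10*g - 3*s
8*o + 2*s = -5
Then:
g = 3*s/10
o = -s/4 - 5/8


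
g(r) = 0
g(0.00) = 0.00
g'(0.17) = 0.00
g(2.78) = 0.00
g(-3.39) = 0.00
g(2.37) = 0.00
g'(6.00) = 0.00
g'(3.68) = 0.00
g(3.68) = 0.00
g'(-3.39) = 0.00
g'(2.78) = 0.00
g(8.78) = 0.00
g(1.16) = 0.00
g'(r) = 0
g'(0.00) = 0.00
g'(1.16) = 0.00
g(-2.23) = 0.00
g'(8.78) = 0.00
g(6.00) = 0.00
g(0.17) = 0.00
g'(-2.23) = 0.00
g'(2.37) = 0.00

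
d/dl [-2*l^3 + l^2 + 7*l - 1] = -6*l^2 + 2*l + 7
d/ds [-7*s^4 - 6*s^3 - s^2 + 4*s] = -28*s^3 - 18*s^2 - 2*s + 4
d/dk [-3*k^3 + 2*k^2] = k*(4 - 9*k)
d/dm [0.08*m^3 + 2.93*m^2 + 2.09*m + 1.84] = 0.24*m^2 + 5.86*m + 2.09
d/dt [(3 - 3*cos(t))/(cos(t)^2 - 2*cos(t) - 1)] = 3*(sin(t)^2 + 2*cos(t) - 4)*sin(t)/(sin(t)^2 + 2*cos(t))^2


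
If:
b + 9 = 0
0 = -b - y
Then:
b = -9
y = 9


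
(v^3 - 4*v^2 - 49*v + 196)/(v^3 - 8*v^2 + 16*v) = (v^2 - 49)/(v*(v - 4))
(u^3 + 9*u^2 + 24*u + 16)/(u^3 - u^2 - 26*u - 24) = (u + 4)/(u - 6)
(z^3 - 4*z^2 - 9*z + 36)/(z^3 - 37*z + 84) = (z + 3)/(z + 7)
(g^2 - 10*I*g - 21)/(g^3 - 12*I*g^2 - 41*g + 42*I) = 1/(g - 2*I)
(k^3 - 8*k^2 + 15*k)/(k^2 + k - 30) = k*(k - 3)/(k + 6)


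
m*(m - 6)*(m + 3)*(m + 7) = m^4 + 4*m^3 - 39*m^2 - 126*m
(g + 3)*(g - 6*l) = g^2 - 6*g*l + 3*g - 18*l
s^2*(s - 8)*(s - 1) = s^4 - 9*s^3 + 8*s^2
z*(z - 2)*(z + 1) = z^3 - z^2 - 2*z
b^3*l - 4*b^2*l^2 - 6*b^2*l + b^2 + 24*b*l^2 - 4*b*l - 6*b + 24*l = (b - 6)*(b - 4*l)*(b*l + 1)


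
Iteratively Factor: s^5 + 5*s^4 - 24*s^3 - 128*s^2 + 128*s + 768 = (s - 3)*(s^4 + 8*s^3 - 128*s - 256) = (s - 3)*(s + 4)*(s^3 + 4*s^2 - 16*s - 64) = (s - 4)*(s - 3)*(s + 4)*(s^2 + 8*s + 16) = (s - 4)*(s - 3)*(s + 4)^2*(s + 4)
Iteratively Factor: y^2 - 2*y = (y)*(y - 2)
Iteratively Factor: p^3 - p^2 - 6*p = (p - 3)*(p^2 + 2*p) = p*(p - 3)*(p + 2)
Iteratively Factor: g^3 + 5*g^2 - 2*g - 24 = (g + 4)*(g^2 + g - 6) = (g + 3)*(g + 4)*(g - 2)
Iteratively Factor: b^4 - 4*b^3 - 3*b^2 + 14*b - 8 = (b + 2)*(b^3 - 6*b^2 + 9*b - 4) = (b - 1)*(b + 2)*(b^2 - 5*b + 4) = (b - 4)*(b - 1)*(b + 2)*(b - 1)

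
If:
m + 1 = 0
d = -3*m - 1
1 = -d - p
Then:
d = 2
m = -1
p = -3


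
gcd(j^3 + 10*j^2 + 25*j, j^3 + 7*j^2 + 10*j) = j^2 + 5*j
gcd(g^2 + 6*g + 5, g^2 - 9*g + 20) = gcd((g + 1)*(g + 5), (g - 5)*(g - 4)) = 1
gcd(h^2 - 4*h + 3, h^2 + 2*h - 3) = h - 1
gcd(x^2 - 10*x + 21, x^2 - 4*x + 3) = x - 3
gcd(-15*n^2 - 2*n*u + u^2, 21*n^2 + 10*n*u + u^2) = 3*n + u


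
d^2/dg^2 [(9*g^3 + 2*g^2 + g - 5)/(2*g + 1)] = 2*(36*g^3 + 54*g^2 + 27*g - 20)/(8*g^3 + 12*g^2 + 6*g + 1)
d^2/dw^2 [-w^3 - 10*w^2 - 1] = -6*w - 20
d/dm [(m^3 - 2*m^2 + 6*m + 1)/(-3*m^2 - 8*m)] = (-3*m^4 - 16*m^3 + 34*m^2 + 6*m + 8)/(m^2*(9*m^2 + 48*m + 64))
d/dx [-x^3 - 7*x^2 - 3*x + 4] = -3*x^2 - 14*x - 3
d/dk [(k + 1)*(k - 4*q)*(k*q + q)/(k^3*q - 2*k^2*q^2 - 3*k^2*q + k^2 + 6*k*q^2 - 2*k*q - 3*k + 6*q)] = q*(k + 1)*((k + 1)*(k - 4*q)*(-3*k^2*q + 4*k*q^2 + 6*k*q - 2*k - 6*q^2 + 2*q + 3) + (3*k - 8*q + 1)*(k^3*q - 2*k^2*q^2 - 3*k^2*q + k^2 + 6*k*q^2 - 2*k*q - 3*k + 6*q))/(k^3*q - 2*k^2*q^2 - 3*k^2*q + k^2 + 6*k*q^2 - 2*k*q - 3*k + 6*q)^2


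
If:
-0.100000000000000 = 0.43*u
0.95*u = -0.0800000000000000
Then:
No Solution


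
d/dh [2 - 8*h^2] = -16*h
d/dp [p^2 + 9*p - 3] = 2*p + 9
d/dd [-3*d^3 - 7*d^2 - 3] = d*(-9*d - 14)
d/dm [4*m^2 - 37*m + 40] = 8*m - 37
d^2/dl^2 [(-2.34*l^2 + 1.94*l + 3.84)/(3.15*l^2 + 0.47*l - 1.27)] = (45.42804*l^3 + 172.44738*l^2 + 80.67654*l + 27.187952)/(31.255875*l^6 + 13.990725*l^5 - 35.71722*l^4 - 11.177587*l^3 + 14.400276*l^2 + 2.274189*l - 2.048383)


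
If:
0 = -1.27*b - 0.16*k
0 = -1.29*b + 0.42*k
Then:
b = 0.00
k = 0.00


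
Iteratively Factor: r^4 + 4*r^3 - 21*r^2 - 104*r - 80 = (r + 4)*(r^3 - 21*r - 20) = (r - 5)*(r + 4)*(r^2 + 5*r + 4) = (r - 5)*(r + 4)^2*(r + 1)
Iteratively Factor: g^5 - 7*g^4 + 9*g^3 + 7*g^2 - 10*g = (g - 1)*(g^4 - 6*g^3 + 3*g^2 + 10*g) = (g - 1)*(g + 1)*(g^3 - 7*g^2 + 10*g) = g*(g - 1)*(g + 1)*(g^2 - 7*g + 10) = g*(g - 2)*(g - 1)*(g + 1)*(g - 5)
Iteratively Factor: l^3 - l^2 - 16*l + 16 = (l - 1)*(l^2 - 16) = (l - 1)*(l + 4)*(l - 4)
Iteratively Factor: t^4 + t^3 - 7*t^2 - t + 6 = (t - 1)*(t^3 + 2*t^2 - 5*t - 6) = (t - 1)*(t + 1)*(t^2 + t - 6) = (t - 1)*(t + 1)*(t + 3)*(t - 2)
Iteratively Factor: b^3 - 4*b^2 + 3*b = (b - 1)*(b^2 - 3*b) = b*(b - 1)*(b - 3)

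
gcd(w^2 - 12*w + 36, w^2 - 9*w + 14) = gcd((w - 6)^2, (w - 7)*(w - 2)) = 1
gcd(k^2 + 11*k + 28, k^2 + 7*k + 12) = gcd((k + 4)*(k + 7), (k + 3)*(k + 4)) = k + 4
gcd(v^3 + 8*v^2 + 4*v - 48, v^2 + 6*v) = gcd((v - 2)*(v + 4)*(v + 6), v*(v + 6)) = v + 6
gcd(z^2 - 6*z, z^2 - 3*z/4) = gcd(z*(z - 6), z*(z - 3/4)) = z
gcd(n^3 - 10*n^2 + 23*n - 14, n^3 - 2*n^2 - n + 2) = n^2 - 3*n + 2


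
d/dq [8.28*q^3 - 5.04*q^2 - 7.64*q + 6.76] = 24.84*q^2 - 10.08*q - 7.64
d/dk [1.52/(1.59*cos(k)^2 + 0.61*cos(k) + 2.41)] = (4.8336*cos(k) + 0.9272)*sin(k)/(1.59*cos(k)^2 + 0.61*cos(k) + 2.41)^2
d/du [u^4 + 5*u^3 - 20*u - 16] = 4*u^3 + 15*u^2 - 20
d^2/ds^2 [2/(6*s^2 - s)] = 4*(-6*s*(6*s - 1) + (12*s - 1)^2)/(s^3*(6*s - 1)^3)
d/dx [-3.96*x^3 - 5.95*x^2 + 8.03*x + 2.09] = -11.88*x^2 - 11.9*x + 8.03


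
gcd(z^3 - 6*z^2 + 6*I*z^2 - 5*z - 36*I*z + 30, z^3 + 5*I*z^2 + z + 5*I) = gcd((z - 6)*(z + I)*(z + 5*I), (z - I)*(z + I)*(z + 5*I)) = z^2 + 6*I*z - 5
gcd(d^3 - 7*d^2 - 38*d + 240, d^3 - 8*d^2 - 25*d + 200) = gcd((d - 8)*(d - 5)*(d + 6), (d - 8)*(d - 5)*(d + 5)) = d^2 - 13*d + 40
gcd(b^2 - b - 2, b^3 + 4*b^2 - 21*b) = 1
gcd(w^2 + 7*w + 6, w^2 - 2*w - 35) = 1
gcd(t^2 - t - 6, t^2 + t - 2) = t + 2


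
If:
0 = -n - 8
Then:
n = -8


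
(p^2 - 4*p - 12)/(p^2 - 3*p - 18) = (p + 2)/(p + 3)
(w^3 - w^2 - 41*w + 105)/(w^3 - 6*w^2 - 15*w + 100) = (w^2 + 4*w - 21)/(w^2 - w - 20)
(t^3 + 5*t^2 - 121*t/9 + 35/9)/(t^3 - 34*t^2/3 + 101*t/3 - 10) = (3*t^2 + 16*t - 35)/(3*(t^2 - 11*t + 30))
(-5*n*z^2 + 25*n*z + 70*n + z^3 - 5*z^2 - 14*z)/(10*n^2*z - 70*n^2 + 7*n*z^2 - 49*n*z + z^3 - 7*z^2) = (-5*n*z - 10*n + z^2 + 2*z)/(10*n^2 + 7*n*z + z^2)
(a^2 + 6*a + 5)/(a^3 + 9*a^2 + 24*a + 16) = (a + 5)/(a^2 + 8*a + 16)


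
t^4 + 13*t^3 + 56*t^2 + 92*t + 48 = (t + 1)*(t + 2)*(t + 4)*(t + 6)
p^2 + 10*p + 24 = (p + 4)*(p + 6)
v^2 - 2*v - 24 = (v - 6)*(v + 4)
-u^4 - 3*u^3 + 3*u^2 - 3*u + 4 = (u + 4)*(u - I)*(-I*u + 1)*(-I*u + I)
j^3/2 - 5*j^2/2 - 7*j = j*(j/2 + 1)*(j - 7)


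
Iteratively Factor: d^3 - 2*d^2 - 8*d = (d)*(d^2 - 2*d - 8) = d*(d - 4)*(d + 2)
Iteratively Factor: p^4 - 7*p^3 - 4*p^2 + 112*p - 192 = (p - 3)*(p^3 - 4*p^2 - 16*p + 64) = (p - 3)*(p + 4)*(p^2 - 8*p + 16) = (p - 4)*(p - 3)*(p + 4)*(p - 4)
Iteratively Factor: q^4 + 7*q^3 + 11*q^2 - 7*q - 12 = (q + 3)*(q^3 + 4*q^2 - q - 4) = (q + 3)*(q + 4)*(q^2 - 1) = (q - 1)*(q + 3)*(q + 4)*(q + 1)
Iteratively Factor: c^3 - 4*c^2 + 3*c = (c - 1)*(c^2 - 3*c) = (c - 3)*(c - 1)*(c)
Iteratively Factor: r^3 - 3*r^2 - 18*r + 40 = (r - 5)*(r^2 + 2*r - 8) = (r - 5)*(r - 2)*(r + 4)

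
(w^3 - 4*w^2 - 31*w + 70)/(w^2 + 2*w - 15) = (w^2 - 9*w + 14)/(w - 3)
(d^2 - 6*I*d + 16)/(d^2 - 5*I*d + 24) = (d + 2*I)/(d + 3*I)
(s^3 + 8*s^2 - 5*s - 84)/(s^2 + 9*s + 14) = (s^2 + s - 12)/(s + 2)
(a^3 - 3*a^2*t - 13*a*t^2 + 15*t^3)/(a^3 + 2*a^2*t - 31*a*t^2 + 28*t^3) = (-a^2 + 2*a*t + 15*t^2)/(-a^2 - 3*a*t + 28*t^2)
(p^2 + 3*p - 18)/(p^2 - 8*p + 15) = (p + 6)/(p - 5)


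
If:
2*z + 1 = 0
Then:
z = -1/2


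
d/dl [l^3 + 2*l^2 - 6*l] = 3*l^2 + 4*l - 6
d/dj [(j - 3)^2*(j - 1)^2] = 4*(j - 3)*(j - 2)*(j - 1)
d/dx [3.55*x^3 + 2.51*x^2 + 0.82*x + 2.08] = 10.65*x^2 + 5.02*x + 0.82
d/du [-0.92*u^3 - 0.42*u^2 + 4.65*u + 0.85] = -2.76*u^2 - 0.84*u + 4.65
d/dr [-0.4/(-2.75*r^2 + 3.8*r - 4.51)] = (1.52 - 2.2*r)/(2.75*r^2 - 3.8*r + 4.51)^2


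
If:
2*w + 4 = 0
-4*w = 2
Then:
No Solution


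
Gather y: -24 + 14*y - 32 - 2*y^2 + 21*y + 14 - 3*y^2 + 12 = -5*y^2 + 35*y - 30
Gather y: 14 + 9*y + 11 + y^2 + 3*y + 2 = y^2 + 12*y + 27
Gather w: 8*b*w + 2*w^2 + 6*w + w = 2*w^2 + w*(8*b + 7)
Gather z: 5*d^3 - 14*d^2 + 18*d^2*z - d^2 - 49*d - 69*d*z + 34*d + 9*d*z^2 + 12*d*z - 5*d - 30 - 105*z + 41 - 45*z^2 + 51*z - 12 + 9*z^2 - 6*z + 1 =5*d^3 - 15*d^2 - 20*d + z^2*(9*d - 36) + z*(18*d^2 - 57*d - 60)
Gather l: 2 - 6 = -4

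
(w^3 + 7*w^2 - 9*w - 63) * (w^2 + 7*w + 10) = w^5 + 14*w^4 + 50*w^3 - 56*w^2 - 531*w - 630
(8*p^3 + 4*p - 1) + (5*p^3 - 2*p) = 13*p^3 + 2*p - 1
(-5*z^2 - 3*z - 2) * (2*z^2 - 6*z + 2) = -10*z^4 + 24*z^3 + 4*z^2 + 6*z - 4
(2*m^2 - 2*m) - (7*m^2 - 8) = -5*m^2 - 2*m + 8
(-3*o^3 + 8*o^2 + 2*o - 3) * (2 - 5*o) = 15*o^4 - 46*o^3 + 6*o^2 + 19*o - 6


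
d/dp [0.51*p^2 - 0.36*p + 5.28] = 1.02*p - 0.36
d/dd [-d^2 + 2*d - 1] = 2 - 2*d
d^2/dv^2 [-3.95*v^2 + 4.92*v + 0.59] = -7.90000000000000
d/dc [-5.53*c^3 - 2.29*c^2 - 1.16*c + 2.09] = -16.59*c^2 - 4.58*c - 1.16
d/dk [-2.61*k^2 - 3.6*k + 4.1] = -5.22*k - 3.6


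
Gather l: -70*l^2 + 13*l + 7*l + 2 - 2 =-70*l^2 + 20*l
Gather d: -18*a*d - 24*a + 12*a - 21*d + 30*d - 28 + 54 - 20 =-12*a + d*(9 - 18*a) + 6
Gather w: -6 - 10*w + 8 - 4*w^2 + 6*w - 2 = -4*w^2 - 4*w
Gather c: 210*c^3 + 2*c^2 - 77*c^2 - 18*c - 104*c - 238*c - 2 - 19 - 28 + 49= 210*c^3 - 75*c^2 - 360*c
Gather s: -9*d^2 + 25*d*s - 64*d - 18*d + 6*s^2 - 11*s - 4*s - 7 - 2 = -9*d^2 - 82*d + 6*s^2 + s*(25*d - 15) - 9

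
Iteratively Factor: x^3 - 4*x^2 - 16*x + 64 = (x - 4)*(x^2 - 16) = (x - 4)*(x + 4)*(x - 4)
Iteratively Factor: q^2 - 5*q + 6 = (q - 2)*(q - 3)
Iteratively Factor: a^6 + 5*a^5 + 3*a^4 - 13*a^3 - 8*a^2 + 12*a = (a - 1)*(a^5 + 6*a^4 + 9*a^3 - 4*a^2 - 12*a) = (a - 1)*(a + 3)*(a^4 + 3*a^3 - 4*a) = (a - 1)*(a + 2)*(a + 3)*(a^3 + a^2 - 2*a) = a*(a - 1)*(a + 2)*(a + 3)*(a^2 + a - 2) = a*(a - 1)*(a + 2)^2*(a + 3)*(a - 1)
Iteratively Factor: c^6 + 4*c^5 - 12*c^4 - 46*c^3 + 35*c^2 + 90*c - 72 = (c + 3)*(c^5 + c^4 - 15*c^3 - c^2 + 38*c - 24) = (c + 3)*(c + 4)*(c^4 - 3*c^3 - 3*c^2 + 11*c - 6) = (c + 2)*(c + 3)*(c + 4)*(c^3 - 5*c^2 + 7*c - 3) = (c - 1)*(c + 2)*(c + 3)*(c + 4)*(c^2 - 4*c + 3) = (c - 1)^2*(c + 2)*(c + 3)*(c + 4)*(c - 3)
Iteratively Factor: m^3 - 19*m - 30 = (m + 3)*(m^2 - 3*m - 10) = (m + 2)*(m + 3)*(m - 5)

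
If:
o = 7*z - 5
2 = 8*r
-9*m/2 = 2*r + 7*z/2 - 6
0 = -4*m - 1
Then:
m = -1/4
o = 33/4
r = 1/4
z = 53/28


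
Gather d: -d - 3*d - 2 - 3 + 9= 4 - 4*d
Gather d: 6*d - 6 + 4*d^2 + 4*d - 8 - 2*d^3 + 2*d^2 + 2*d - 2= -2*d^3 + 6*d^2 + 12*d - 16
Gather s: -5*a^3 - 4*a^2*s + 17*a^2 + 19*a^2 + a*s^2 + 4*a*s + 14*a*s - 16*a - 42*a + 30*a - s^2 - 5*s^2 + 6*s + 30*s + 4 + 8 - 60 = -5*a^3 + 36*a^2 - 28*a + s^2*(a - 6) + s*(-4*a^2 + 18*a + 36) - 48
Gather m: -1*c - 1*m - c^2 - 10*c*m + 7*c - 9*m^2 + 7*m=-c^2 + 6*c - 9*m^2 + m*(6 - 10*c)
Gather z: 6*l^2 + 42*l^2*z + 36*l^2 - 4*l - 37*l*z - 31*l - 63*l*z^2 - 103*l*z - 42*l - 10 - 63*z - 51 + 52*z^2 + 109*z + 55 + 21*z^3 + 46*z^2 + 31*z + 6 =42*l^2 - 77*l + 21*z^3 + z^2*(98 - 63*l) + z*(42*l^2 - 140*l + 77)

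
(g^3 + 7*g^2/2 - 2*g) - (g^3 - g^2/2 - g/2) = 4*g^2 - 3*g/2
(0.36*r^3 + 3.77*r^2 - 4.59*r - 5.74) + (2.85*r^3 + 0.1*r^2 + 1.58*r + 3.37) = 3.21*r^3 + 3.87*r^2 - 3.01*r - 2.37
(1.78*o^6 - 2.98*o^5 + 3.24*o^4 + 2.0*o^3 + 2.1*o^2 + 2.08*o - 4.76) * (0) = 0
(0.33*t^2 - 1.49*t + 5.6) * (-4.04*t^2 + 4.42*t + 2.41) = -1.3332*t^4 + 7.4782*t^3 - 28.4145*t^2 + 21.1611*t + 13.496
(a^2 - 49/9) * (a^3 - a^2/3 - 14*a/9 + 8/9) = a^5 - a^4/3 - 7*a^3 + 73*a^2/27 + 686*a/81 - 392/81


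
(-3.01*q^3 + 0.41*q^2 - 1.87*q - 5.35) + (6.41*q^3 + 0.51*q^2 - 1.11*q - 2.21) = 3.4*q^3 + 0.92*q^2 - 2.98*q - 7.56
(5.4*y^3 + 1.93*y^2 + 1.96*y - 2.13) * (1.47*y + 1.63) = 7.938*y^4 + 11.6391*y^3 + 6.0271*y^2 + 0.0636999999999999*y - 3.4719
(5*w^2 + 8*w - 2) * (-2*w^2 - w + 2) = -10*w^4 - 21*w^3 + 6*w^2 + 18*w - 4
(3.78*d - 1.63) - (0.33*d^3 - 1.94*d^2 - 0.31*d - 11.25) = -0.33*d^3 + 1.94*d^2 + 4.09*d + 9.62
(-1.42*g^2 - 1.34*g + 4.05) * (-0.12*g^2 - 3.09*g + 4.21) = 0.1704*g^4 + 4.5486*g^3 - 2.3236*g^2 - 18.1559*g + 17.0505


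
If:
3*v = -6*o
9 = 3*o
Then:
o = 3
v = -6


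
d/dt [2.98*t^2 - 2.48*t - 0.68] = 5.96*t - 2.48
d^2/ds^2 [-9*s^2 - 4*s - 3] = -18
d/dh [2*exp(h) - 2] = 2*exp(h)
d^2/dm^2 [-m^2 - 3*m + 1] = -2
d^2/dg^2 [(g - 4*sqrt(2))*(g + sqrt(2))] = 2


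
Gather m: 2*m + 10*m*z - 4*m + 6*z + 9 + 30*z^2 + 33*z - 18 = m*(10*z - 2) + 30*z^2 + 39*z - 9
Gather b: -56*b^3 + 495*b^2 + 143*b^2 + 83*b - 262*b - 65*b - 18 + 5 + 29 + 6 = -56*b^3 + 638*b^2 - 244*b + 22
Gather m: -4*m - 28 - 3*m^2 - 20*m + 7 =-3*m^2 - 24*m - 21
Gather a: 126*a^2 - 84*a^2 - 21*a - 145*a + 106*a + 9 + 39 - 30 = 42*a^2 - 60*a + 18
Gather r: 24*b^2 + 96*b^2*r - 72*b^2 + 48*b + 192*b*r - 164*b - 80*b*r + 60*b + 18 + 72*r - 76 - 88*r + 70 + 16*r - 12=-48*b^2 - 56*b + r*(96*b^2 + 112*b)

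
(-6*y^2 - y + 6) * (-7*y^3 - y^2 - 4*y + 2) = 42*y^5 + 13*y^4 - 17*y^3 - 14*y^2 - 26*y + 12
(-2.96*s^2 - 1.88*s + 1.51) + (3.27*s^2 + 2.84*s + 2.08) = 0.31*s^2 + 0.96*s + 3.59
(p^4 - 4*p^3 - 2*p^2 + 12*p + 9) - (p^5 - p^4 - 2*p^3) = -p^5 + 2*p^4 - 2*p^3 - 2*p^2 + 12*p + 9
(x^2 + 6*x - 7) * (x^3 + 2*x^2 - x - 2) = x^5 + 8*x^4 + 4*x^3 - 22*x^2 - 5*x + 14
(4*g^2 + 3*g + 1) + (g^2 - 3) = 5*g^2 + 3*g - 2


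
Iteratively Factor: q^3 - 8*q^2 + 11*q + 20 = (q - 4)*(q^2 - 4*q - 5) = (q - 4)*(q + 1)*(q - 5)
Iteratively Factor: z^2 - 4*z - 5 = (z - 5)*(z + 1)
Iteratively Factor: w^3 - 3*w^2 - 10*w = (w)*(w^2 - 3*w - 10) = w*(w - 5)*(w + 2)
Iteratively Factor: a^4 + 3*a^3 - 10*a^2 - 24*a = (a + 4)*(a^3 - a^2 - 6*a) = (a - 3)*(a + 4)*(a^2 + 2*a) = a*(a - 3)*(a + 4)*(a + 2)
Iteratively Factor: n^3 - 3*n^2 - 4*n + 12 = (n - 2)*(n^2 - n - 6) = (n - 2)*(n + 2)*(n - 3)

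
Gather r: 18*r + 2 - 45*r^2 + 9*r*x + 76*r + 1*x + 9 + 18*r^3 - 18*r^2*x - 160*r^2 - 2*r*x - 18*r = 18*r^3 + r^2*(-18*x - 205) + r*(7*x + 76) + x + 11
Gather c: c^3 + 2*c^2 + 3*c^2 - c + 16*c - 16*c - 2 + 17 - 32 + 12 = c^3 + 5*c^2 - c - 5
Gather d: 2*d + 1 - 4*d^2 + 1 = -4*d^2 + 2*d + 2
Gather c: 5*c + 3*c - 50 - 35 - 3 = 8*c - 88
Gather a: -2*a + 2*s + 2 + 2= -2*a + 2*s + 4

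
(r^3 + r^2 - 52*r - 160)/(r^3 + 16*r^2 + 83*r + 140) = (r - 8)/(r + 7)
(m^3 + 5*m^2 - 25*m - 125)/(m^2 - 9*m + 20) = (m^2 + 10*m + 25)/(m - 4)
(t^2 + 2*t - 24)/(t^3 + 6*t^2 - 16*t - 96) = 1/(t + 4)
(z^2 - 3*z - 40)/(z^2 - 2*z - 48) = (z + 5)/(z + 6)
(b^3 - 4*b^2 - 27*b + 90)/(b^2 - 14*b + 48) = (b^2 + 2*b - 15)/(b - 8)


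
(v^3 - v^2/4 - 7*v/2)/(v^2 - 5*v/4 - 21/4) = v*(v - 2)/(v - 3)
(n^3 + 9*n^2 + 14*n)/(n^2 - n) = (n^2 + 9*n + 14)/(n - 1)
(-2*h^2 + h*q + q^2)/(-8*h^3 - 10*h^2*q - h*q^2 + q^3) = (-h + q)/(-4*h^2 - 3*h*q + q^2)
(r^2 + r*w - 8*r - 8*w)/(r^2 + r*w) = (r - 8)/r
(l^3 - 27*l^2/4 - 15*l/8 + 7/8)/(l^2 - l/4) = l - 13/2 - 7/(2*l)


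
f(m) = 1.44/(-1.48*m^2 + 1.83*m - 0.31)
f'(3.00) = 0.15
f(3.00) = -0.18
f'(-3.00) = -0.04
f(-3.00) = -0.08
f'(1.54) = 3.92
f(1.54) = -1.44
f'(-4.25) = -0.02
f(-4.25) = -0.04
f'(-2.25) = -0.09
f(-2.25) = -0.12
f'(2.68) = 0.24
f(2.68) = -0.24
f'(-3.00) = -0.04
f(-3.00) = -0.08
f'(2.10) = 0.70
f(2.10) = -0.48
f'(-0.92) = -0.62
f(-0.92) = -0.44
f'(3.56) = 0.08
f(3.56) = -0.11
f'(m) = 1.44*(2.96*m - 1.83)/(-1.48*m^2 + 1.83*m - 0.31)^2 = (4.2624*m - 2.6352)/(1.48*m^2 - 1.83*m + 0.31)^2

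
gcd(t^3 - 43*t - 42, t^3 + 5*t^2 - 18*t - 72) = t + 6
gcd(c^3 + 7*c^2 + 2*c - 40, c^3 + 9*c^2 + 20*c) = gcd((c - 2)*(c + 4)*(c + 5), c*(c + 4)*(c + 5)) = c^2 + 9*c + 20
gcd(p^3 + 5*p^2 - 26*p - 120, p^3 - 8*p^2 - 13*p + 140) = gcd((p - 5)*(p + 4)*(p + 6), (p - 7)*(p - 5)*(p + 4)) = p^2 - p - 20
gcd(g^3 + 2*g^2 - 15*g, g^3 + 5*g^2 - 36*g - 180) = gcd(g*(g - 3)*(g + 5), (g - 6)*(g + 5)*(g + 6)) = g + 5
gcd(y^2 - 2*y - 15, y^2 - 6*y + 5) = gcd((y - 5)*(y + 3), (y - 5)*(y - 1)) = y - 5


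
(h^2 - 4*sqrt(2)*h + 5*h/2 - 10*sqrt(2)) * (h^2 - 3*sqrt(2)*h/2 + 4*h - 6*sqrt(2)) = h^4 - 11*sqrt(2)*h^3/2 + 13*h^3/2 - 143*sqrt(2)*h^2/4 + 22*h^2 - 55*sqrt(2)*h + 78*h + 120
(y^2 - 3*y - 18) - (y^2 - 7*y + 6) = 4*y - 24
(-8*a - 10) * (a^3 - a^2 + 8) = -8*a^4 - 2*a^3 + 10*a^2 - 64*a - 80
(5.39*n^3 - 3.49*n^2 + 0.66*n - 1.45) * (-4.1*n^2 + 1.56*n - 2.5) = -22.099*n^5 + 22.7174*n^4 - 21.6254*n^3 + 15.6996*n^2 - 3.912*n + 3.625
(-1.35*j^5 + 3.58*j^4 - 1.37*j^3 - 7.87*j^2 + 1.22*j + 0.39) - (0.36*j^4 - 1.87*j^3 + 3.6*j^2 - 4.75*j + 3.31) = -1.35*j^5 + 3.22*j^4 + 0.5*j^3 - 11.47*j^2 + 5.97*j - 2.92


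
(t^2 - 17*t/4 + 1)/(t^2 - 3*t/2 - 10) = (4*t - 1)/(2*(2*t + 5))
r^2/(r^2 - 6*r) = r/(r - 6)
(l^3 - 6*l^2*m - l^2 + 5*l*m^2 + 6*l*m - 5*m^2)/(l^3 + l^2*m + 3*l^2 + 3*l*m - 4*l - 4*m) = (l^2 - 6*l*m + 5*m^2)/(l^2 + l*m + 4*l + 4*m)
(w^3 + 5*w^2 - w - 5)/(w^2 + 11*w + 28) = (w^3 + 5*w^2 - w - 5)/(w^2 + 11*w + 28)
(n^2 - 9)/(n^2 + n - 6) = (n - 3)/(n - 2)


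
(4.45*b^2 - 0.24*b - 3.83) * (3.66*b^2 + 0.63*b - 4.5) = 16.287*b^4 + 1.9251*b^3 - 34.194*b^2 - 1.3329*b + 17.235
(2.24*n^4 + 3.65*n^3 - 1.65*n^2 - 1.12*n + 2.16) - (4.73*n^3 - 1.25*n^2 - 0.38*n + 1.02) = 2.24*n^4 - 1.08*n^3 - 0.4*n^2 - 0.74*n + 1.14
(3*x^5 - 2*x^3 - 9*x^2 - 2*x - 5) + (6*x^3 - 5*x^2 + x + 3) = 3*x^5 + 4*x^3 - 14*x^2 - x - 2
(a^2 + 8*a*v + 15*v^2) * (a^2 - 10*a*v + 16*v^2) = a^4 - 2*a^3*v - 49*a^2*v^2 - 22*a*v^3 + 240*v^4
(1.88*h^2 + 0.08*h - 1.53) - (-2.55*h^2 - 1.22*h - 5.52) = 4.43*h^2 + 1.3*h + 3.99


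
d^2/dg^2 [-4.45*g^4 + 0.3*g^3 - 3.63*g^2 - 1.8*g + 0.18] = -53.4*g^2 + 1.8*g - 7.26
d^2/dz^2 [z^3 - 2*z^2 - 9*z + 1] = 6*z - 4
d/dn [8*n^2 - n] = 16*n - 1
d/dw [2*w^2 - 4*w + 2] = 4*w - 4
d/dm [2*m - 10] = 2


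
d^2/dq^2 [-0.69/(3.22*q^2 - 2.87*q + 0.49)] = (14.308392*q^2 - 12.753132*q - 0.69*(6.44*q - 2.87)*(12.88*q - 5.74) + 2.177364)/(3.22*q^2 - 2.87*q + 0.49)^3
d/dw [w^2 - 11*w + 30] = 2*w - 11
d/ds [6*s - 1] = 6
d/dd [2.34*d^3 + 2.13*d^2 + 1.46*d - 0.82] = 7.02*d^2 + 4.26*d + 1.46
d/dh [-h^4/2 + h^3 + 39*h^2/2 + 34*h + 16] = -2*h^3 + 3*h^2 + 39*h + 34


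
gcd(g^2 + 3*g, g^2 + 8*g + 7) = 1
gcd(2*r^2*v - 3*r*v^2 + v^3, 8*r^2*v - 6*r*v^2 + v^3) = 2*r*v - v^2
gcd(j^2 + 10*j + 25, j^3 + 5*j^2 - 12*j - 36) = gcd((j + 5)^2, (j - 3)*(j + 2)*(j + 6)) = 1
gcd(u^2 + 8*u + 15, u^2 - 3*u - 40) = u + 5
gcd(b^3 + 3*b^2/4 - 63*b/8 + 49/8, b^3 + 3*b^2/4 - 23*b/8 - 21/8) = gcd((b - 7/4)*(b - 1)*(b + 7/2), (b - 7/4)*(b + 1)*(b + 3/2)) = b - 7/4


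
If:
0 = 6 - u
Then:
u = 6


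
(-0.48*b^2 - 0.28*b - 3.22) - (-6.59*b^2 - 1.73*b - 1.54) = 6.11*b^2 + 1.45*b - 1.68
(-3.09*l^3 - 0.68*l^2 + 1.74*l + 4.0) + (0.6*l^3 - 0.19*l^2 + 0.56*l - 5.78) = -2.49*l^3 - 0.87*l^2 + 2.3*l - 1.78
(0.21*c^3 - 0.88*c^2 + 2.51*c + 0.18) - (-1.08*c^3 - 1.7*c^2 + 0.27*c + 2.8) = 1.29*c^3 + 0.82*c^2 + 2.24*c - 2.62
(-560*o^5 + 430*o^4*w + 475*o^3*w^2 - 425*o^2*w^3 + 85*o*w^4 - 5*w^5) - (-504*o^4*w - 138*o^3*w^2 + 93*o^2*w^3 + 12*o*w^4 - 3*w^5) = -560*o^5 + 934*o^4*w + 613*o^3*w^2 - 518*o^2*w^3 + 73*o*w^4 - 2*w^5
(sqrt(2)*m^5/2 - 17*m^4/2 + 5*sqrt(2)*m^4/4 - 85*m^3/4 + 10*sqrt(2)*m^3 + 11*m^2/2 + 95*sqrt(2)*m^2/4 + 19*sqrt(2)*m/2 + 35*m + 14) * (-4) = -2*sqrt(2)*m^5 - 5*sqrt(2)*m^4 + 34*m^4 - 40*sqrt(2)*m^3 + 85*m^3 - 95*sqrt(2)*m^2 - 22*m^2 - 140*m - 38*sqrt(2)*m - 56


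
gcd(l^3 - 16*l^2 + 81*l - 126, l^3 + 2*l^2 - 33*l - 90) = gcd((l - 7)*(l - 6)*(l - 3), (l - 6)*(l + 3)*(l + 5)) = l - 6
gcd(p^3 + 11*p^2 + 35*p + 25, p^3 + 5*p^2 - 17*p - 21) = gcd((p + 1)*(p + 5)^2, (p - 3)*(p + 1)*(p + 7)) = p + 1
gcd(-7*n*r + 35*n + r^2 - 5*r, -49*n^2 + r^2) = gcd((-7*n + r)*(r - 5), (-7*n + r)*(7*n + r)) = -7*n + r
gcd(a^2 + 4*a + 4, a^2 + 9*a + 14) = a + 2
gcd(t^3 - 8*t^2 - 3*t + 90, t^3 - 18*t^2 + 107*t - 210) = t^2 - 11*t + 30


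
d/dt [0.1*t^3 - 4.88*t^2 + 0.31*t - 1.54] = 0.3*t^2 - 9.76*t + 0.31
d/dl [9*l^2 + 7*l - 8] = 18*l + 7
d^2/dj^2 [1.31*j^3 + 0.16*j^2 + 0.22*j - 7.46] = 7.86*j + 0.32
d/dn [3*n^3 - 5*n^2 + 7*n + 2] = 9*n^2 - 10*n + 7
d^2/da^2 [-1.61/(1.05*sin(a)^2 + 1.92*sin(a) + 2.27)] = (7.1001*sin(a)^4 + 9.73728*sin(a)^3 - 20.064786*sin(a)^2 - 26.491584*sin(a) - 4.195338)/(1.05*sin(a)^2 + 1.92*sin(a) + 2.27)^3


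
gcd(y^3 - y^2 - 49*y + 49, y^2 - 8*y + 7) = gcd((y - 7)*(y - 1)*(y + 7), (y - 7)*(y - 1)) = y^2 - 8*y + 7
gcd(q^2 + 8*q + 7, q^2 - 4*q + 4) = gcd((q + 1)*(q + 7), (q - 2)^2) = 1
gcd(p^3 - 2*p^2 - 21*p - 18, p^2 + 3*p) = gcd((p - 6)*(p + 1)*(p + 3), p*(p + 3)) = p + 3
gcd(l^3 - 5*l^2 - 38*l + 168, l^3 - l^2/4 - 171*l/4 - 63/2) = l^2 - l - 42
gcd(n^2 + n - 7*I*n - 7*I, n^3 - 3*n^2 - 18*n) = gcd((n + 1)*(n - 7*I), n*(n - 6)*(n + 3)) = 1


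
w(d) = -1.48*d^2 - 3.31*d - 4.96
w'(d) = -2.96*d - 3.31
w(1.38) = -12.35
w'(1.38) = -7.39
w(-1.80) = -3.80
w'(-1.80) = 2.02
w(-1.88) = -3.97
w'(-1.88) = 2.25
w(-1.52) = -3.35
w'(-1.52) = 1.19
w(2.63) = -23.90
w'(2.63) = -11.09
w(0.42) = -6.61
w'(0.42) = -4.55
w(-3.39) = -10.75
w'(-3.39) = 6.72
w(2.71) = -24.80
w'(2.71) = -11.33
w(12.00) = -257.80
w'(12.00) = -38.83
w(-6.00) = -38.38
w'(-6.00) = 14.45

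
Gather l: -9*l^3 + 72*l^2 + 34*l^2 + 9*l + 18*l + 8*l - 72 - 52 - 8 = -9*l^3 + 106*l^2 + 35*l - 132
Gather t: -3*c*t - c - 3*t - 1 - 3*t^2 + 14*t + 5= -c - 3*t^2 + t*(11 - 3*c) + 4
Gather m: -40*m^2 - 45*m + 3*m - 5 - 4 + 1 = -40*m^2 - 42*m - 8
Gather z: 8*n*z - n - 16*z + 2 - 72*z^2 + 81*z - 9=-n - 72*z^2 + z*(8*n + 65) - 7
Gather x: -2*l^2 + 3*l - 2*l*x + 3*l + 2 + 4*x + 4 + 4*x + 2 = -2*l^2 + 6*l + x*(8 - 2*l) + 8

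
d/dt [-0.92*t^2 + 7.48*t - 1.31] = 7.48 - 1.84*t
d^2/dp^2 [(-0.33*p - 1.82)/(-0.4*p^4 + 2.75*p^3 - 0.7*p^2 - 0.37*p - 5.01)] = (0.6336*p^7 + 0.016*p^6 - 44.53185*p^5 + 170.23326*p^4 - 67.21001*p^3 + 5.03123999999999*p^2 + 146.33472*p - 13.490606)/(0.064*p^12 - 1.32*p^11 + 9.411*p^10 - 25.239275*p^9 + 16.43205*p^8 - 28.092525*p^7 + 118.314955*p^6 - 54.002145*p^5 + 7.18626*p^4 - 199.239632*p^3 + 54.767817*p^2 + 27.861111*p + 125.751501)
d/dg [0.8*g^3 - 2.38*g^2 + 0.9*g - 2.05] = 2.4*g^2 - 4.76*g + 0.9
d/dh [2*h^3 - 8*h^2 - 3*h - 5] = 6*h^2 - 16*h - 3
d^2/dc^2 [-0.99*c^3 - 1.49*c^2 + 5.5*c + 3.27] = -5.94*c - 2.98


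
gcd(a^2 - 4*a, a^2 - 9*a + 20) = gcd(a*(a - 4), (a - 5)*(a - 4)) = a - 4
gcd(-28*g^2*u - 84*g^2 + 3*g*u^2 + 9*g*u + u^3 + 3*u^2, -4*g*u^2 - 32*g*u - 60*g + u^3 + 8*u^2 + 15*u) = -4*g*u - 12*g + u^2 + 3*u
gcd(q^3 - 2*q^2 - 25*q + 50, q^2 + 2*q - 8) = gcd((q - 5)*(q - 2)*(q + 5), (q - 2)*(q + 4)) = q - 2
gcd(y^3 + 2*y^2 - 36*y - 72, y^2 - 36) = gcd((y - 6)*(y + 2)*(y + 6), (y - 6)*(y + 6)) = y^2 - 36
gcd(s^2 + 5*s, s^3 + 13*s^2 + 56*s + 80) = s + 5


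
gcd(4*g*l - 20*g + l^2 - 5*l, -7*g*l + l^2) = 1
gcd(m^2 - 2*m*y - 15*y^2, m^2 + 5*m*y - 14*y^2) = 1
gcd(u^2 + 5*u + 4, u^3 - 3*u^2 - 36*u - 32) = u^2 + 5*u + 4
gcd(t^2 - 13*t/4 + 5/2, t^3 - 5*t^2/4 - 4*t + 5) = t^2 - 13*t/4 + 5/2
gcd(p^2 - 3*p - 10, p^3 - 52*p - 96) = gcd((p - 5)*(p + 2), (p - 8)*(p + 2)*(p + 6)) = p + 2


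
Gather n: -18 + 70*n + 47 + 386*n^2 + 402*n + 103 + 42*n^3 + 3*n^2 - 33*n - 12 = 42*n^3 + 389*n^2 + 439*n + 120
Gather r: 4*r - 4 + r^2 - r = r^2 + 3*r - 4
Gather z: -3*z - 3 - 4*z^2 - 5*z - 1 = -4*z^2 - 8*z - 4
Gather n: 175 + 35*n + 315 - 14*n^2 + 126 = -14*n^2 + 35*n + 616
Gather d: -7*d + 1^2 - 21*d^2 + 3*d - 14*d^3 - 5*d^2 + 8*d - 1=-14*d^3 - 26*d^2 + 4*d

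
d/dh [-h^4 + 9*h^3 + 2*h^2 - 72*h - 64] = -4*h^3 + 27*h^2 + 4*h - 72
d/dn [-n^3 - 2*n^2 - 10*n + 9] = -3*n^2 - 4*n - 10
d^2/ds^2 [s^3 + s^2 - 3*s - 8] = 6*s + 2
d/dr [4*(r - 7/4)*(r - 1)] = 8*r - 11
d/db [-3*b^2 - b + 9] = -6*b - 1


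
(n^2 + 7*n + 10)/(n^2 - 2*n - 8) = (n + 5)/(n - 4)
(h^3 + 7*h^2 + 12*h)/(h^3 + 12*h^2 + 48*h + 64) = h*(h + 3)/(h^2 + 8*h + 16)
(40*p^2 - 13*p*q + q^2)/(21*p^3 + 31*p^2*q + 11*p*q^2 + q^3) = (40*p^2 - 13*p*q + q^2)/(21*p^3 + 31*p^2*q + 11*p*q^2 + q^3)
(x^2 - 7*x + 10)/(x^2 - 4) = (x - 5)/(x + 2)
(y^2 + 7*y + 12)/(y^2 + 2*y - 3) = (y + 4)/(y - 1)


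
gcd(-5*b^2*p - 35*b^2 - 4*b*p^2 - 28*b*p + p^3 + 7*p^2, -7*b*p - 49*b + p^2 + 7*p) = p + 7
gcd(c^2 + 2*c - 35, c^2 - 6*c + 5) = c - 5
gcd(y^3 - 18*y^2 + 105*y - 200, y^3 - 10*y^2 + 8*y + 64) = y - 8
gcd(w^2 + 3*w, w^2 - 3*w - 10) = 1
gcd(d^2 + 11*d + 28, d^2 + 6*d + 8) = d + 4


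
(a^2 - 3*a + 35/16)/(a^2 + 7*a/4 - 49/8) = (4*a - 5)/(2*(2*a + 7))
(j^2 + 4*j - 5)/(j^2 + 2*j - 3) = (j + 5)/(j + 3)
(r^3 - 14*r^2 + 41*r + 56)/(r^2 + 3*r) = (r^3 - 14*r^2 + 41*r + 56)/(r*(r + 3))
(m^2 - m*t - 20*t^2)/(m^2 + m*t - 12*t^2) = (-m + 5*t)/(-m + 3*t)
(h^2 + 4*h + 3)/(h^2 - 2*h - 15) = (h + 1)/(h - 5)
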